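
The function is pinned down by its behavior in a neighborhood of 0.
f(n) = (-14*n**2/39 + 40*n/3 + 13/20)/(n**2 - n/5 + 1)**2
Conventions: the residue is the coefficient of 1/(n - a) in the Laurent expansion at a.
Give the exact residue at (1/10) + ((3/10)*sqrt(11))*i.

The factor n**2 - n/5 + 1 splits as (n - a)(n - a') with a = (1/10) + ((3/10)*sqrt(11))*i, a' = (1/10) - ((3/10)*sqrt(11))*i. At the order-2 pole a set g(n) = (n - a)^2*f(n) = [-14*n**2/39 + 40*n/3 + 13/20] / (n - a')^2.
Order-2 pole: residue = g'(a); g'((1/10) + ((3/10)*sqrt(11))*i) = -((31675/254826)*sqrt(11))*i, so the residue is -((31675/254826)*sqrt(11))*i.

The residue is -((31675/254826)*sqrt(11))*i.


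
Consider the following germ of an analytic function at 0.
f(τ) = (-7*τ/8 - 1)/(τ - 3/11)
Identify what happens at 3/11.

The denominator factor τ - 3/11 vanishes at 3/11 and appears to the power 1; the numerator there equals -109/88, nonzero, and no other factor vanishes.
Hence a pole whose order is the multiplicity, 1.

The point is a pole of order 1.


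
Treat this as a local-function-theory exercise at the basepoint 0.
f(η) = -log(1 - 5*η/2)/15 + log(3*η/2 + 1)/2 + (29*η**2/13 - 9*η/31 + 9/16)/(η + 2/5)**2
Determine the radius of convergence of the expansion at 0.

Denominator factor (η + 2/5)^2: pole of order 2 at -2/5, modulus 2/5.
Branch term (-1/15)*log(1 - η/(2/5)): its argument vanishes at η = 2/5, a logarithmic branch point, modulus 2/5.
Branch term (1/2)*log(1 - η/(-2/3)): its argument vanishes at η = -2/3, a logarithmic branch point, modulus 2/3.
The radius of convergence is the smallest modulus among the singular points: 2/5.

The radius of convergence is 2/5.


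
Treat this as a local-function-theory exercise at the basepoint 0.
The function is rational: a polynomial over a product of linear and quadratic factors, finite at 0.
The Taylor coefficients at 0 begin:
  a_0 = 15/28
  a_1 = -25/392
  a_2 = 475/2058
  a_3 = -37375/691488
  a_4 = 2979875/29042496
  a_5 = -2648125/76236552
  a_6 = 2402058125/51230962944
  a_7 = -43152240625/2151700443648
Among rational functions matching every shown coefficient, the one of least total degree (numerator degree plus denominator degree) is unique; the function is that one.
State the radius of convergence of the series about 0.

No rational of total degree below 2 reproduces all 8 coefficients; solving the [0/2] Pade equations on them gives f(φ) = -9/(7*(φ**2 - 2*φ/7 - 12/5)), whose expansion matches every shown term.
Denominator factor (φ**2 - 2*φ/7 - 12/5): discriminant 2372/245, real irrational roots 1/7 + (1/35)*sqrt(2965) and 1/7 - (1/35)*sqrt(2965); poles of order 1, moduli 1/7 + (1/35)*sqrt(2965) and -1/7 + (1/35)*sqrt(2965).
The radius of convergence is the smallest modulus among the singular points: -1/7 + (1/35)*sqrt(2965).

The radius of convergence is -1/7 + (1/35)*sqrt(2965).


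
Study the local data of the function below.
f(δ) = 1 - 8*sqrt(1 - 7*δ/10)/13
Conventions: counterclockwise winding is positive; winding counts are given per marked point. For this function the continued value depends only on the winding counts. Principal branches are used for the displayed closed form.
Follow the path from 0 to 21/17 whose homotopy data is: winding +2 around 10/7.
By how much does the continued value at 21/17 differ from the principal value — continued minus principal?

The rational part is single-valued and drops out of the difference; each branch term changes only by its own monodromy.
(-8/13)*sqrt(1 - δ/(10/7)): winding +2 is even, the square root returns to the same sheet, contribution 0.
Summing the contributions at δ = 21/17 gives 0.

Continued minus principal equals 0.


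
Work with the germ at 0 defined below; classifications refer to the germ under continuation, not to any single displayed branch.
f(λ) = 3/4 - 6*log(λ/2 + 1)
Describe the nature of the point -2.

The point is a logarithmic branch point.

The term (-6)*log(1 - λ/(-2)) has argument 1 - -2/(-2) = 0 at -2: a logarithmic (infinitely-sheeted) branch point; the remaining terms are analytic or single-valued there.


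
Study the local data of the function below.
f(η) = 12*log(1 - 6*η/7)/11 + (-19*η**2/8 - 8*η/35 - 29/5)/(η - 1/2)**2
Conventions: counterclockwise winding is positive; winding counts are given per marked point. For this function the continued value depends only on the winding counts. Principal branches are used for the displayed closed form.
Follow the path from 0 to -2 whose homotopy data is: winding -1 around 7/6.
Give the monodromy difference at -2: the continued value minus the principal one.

The rational part is single-valued and drops out of the difference; each branch term changes only by its own monodromy.
(12/11)*log(1 - η/(7/6)): each positive loop around 7/6 adds 2*pi*i to the log, so winding -1 contributes (12/11)*(-1)*2*pi*i = -(24/11)*pi*i.
Summing the contributions at η = -2 gives -(24/11)*pi*i.

Continued minus principal equals -(24/11)*pi*i.


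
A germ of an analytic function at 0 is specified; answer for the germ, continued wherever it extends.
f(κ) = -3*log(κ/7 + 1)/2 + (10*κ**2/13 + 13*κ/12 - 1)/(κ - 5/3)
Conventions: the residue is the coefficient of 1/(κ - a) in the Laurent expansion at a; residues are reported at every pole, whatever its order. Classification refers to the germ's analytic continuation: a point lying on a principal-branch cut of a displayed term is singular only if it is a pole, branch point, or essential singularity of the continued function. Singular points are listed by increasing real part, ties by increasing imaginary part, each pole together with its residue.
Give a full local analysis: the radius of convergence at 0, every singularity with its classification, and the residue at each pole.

Denominator factor (κ - 5/3): pole of order 1 at 5/3, modulus 5/3.
Branch term (-3/2)*log(1 - κ/(-7)): its argument vanishes at κ = -7, a logarithmic branch point, modulus 7.
The radius of convergence is the smallest modulus among the singular points: 5/3.
The branch term is analytic at 5/3 and contributes nothing to the residue; only the rational part matters.
At the order-1 pole 5/3 set g(κ) = (κ - (5/3))*(rational part) = 10*κ**2/13 + 13*κ/12 - 1.
Simple pole: residue = g(a) at a = 5/3, which is 153/52.
List the singular points by increasing real part (a conjugate pair: the negative imaginary part first).

Radius of convergence at 0: 5/3.
At -7: a logarithmic branch point.
At 5/3: a pole of order 1; residue 153/52.


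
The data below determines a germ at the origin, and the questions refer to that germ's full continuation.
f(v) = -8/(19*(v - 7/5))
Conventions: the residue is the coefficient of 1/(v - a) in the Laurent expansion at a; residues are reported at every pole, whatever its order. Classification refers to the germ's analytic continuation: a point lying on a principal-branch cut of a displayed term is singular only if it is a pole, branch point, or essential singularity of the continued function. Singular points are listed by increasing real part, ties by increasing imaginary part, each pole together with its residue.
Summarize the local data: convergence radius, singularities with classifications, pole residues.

Radius of convergence at 0: 7/5.
At 7/5: a pole of order 1; residue -8/19.

Denominator factor (v - 7/5): pole of order 1 at 7/5, modulus 7/5.
The radius of convergence is the smallest modulus among the singular points: 7/5.
At the order-1 pole 7/5 set g(v) = (v - (7/5))*f(v) = -8/19.
Simple pole: residue = g(a) at a = 7/5, which is -8/19.


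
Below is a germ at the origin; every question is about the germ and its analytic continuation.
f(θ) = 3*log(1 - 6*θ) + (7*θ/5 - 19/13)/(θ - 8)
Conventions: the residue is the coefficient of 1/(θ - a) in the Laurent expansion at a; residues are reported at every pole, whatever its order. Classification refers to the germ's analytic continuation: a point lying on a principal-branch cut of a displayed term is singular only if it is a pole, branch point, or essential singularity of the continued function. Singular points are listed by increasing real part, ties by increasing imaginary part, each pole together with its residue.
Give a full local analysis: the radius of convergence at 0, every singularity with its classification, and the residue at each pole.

Denominator factor (θ - 8): pole of order 1 at 8, modulus 8.
Branch term (3)*log(1 - θ/(1/6)): its argument vanishes at θ = 1/6, a logarithmic branch point, modulus 1/6.
The radius of convergence is the smallest modulus among the singular points: 1/6.
The branch term is analytic at 8 and contributes nothing to the residue; only the rational part matters.
At the order-1 pole 8 set g(θ) = (θ - (8))*(rational part) = 7*θ/5 - 19/13.
Simple pole: residue = g(a) at a = 8, which is 633/65.
List the singular points by increasing real part (a conjugate pair: the negative imaginary part first).

Radius of convergence at 0: 1/6.
At 1/6: a logarithmic branch point.
At 8: a pole of order 1; residue 633/65.


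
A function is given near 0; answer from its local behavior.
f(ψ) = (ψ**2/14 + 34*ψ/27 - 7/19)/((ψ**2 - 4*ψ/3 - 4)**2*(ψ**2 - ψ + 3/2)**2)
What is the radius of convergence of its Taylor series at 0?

Denominator factor (ψ**2 - ψ + 3/2)^2: discriminant -5, complex-conjugate roots (1/2) + ((1/2)*sqrt(5))*i and (1/2) - ((1/2)*sqrt(5))*i; poles of order 2, moduli (1/2)*sqrt(6) and (1/2)*sqrt(6).
Denominator factor (ψ**2 - 4*ψ/3 - 4)^2: discriminant 160/9, real irrational roots 2/3 + (2/3)*sqrt(10) and 2/3 - (2/3)*sqrt(10); poles of order 2, moduli 2/3 + (2/3)*sqrt(10) and -2/3 + (2/3)*sqrt(10).
The radius of convergence is the smallest modulus among the singular points: (1/2)*sqrt(6).

The radius of convergence is (1/2)*sqrt(6).


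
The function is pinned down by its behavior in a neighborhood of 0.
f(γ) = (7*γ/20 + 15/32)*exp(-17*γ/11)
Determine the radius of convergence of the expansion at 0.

The factor exp(-17*γ/11) is entire and contributes no finite singular point.
The polynomial part has no poles.
No finite singular points: the Taylor series at 0 converges everywhere.

The radius of convergence is infinite.


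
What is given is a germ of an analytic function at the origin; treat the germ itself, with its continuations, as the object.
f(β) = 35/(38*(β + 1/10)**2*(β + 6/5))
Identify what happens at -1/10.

The denominator factor β + 1/10 vanishes at -1/10 and appears to the power 2; the numerator there equals 35/38, nonzero, and no other factor vanishes.
Hence a pole whose order is the multiplicity, 2.

The point is a pole of order 2.


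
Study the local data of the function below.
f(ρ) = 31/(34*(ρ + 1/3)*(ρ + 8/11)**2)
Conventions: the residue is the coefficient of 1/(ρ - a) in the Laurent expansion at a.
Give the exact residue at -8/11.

At the order-2 pole -8/11 set g(ρ) = (ρ - (-8/11))^2*f(ρ) = 31/(34*(ρ + 1/3)).
Order-2 pole: residue = g'(a); g'(-8/11) = -33759/5746, so the residue is -33759/5746.

The residue is -33759/5746.


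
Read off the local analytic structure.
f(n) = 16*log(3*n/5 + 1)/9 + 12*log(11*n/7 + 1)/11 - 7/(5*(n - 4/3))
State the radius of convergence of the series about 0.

The radius of convergence is 7/11.

Denominator factor (n - 4/3): pole of order 1 at 4/3, modulus 4/3.
Branch term (16/9)*log(1 - n/(-5/3)): its argument vanishes at n = -5/3, a logarithmic branch point, modulus 5/3.
Branch term (12/11)*log(1 - n/(-7/11)): its argument vanishes at n = -7/11, a logarithmic branch point, modulus 7/11.
The radius of convergence is the smallest modulus among the singular points: 7/11.


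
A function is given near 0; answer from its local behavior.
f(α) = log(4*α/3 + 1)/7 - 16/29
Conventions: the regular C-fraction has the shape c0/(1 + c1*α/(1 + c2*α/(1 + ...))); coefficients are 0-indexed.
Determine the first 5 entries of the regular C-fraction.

Taylor coefficients (expand at 0): a_0 = -16/29, a_1 = 4/21, a_2 = -8/63, a_3 = 64/567, a_4 = -64/567.
c0 = a_0 = -16/29. Peel one level at a time: if S = 1 + c*α/S' with S'(0) = 1, then c is the α-coefficient of S and S' = c*α/(S - 1).
S_1 = c0/f = 1 + (29/84)*α + (-87/784)*α^2 + ...; c1 = 29/84.
S_2 = c1*α/(S_1 - 1) = 1 + (9/28)*α + (-4/27)*α^2 + ...; c2 = 9/28.
S_3 = c2*α/(S_2 - 1) = 1 + (112/243)*α + (-5600/59049)*α^2 + ...; c3 = 112/243.
S_4 = c3*α/(S_3 - 1) = 1 + (50/243)*α + ...; c4 = 50/243.

The regular C-fraction coefficients are [-16/29, 29/84, 9/28, 112/243, 50/243].


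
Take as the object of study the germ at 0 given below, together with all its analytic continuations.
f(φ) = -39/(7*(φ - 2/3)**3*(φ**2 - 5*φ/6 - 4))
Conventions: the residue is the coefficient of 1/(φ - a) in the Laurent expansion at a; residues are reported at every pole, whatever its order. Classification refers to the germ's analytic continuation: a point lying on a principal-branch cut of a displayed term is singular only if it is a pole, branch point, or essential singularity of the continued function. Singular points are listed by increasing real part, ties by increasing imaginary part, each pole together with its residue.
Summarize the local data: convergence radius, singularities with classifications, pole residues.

Denominator factor (φ - 2/3)^3: pole of order 3 at 2/3, modulus 2/3.
Denominator factor (φ**2 - 5*φ/6 - 4): discriminant 601/36, real irrational roots 5/12 + (1/12)*sqrt(601) and 5/12 - (1/12)*sqrt(601); poles of order 1, moduli 5/12 + (1/12)*sqrt(601) and -5/12 + (1/12)*sqrt(601).
The radius of convergence is the smallest modulus among the singular points: 2/3.
The factor φ**2 - 5*φ/6 - 4 splits as (φ - a)(φ - a') with a = 5/12 - (1/12)*sqrt(601), a' = 5/12 + (1/12)*sqrt(601). At the order-1 pole a set g(φ) = (φ - a)*f(φ) = [-39/(7*(φ - 2/3)**3)] / (φ - a').
Simple pole: residue = g(a) at a = 5/12 - (1/12)*sqrt(601), which is -495963/2836568 + (4293081/1704777368)*sqrt(601).
At the order-3 pole 2/3 set g(φ) = (φ - (2/3))^3*f(φ) = -39/(7*(φ**2 - 5*φ/6 - 4)).
Order-3 pole: residue = g''(a)/2; g''(2/3) = 495963/709142, so the residue is 495963/1418284.
The factor φ**2 - 5*φ/6 - 4 splits as (φ - a)(φ - a') with a = 5/12 + (1/12)*sqrt(601), a' = 5/12 - (1/12)*sqrt(601). At the order-1 pole a set g(φ) = (φ - a)*f(φ) = [-39/(7*(φ - 2/3)**3)] / (φ - a').
Simple pole: residue = g(a) at a = 5/12 + (1/12)*sqrt(601), which is -495963/2836568 - (4293081/1704777368)*sqrt(601).
List the singular points by increasing real part (a conjugate pair: the negative imaginary part first).

Radius of convergence at 0: 2/3.
At 5/12 - (1/12)*sqrt(601): a pole of order 1; residue -495963/2836568 + (4293081/1704777368)*sqrt(601).
At 2/3: a pole of order 3; residue 495963/1418284.
At 5/12 + (1/12)*sqrt(601): a pole of order 1; residue -495963/2836568 - (4293081/1704777368)*sqrt(601).


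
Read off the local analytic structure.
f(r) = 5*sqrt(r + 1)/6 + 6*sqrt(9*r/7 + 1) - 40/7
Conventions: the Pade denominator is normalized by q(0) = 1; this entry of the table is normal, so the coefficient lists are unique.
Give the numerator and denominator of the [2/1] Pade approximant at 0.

The Pade approximant has numerator coefficients [47/42, 4628833/929334, 10082641/7434672]; denominator coefficients [1, 27959/44254].

Taylor coefficients needed (expand at 0): a_0 = 47/42, a_1 = 359/84, a_2 = -3161/2352, a_3 = 27959/32928.
Write the denominator as Q(r) = 1 + q1*r. Requiring Q*f - P = O(r^4) with deg P <= 2 kills the coefficients of r^3..r^3 in Q*f:
  r^3: a_3 + q1*a_2 = 0, i.e. 27959/32928 + (-3161/2352)*q1 = 0.
Solving this linear system: q1 = 27959/44254.
The numerator is Q*f truncated at degree 2: P0 = a_0 = 47/42; P1 = a_1 + q1*a_0 = 4628833/929334; P2 = a_2 + q1*a_1 = 10082641/7434672.


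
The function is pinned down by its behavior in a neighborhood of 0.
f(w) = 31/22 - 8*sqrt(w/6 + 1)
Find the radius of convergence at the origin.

Branch term (-8)*sqrt(1 - w/(-6)): its argument vanishes at w = -6, a square-root branch point, modulus 6.
The radius of convergence is the smallest modulus among the singular points: 6.

The radius of convergence is 6.


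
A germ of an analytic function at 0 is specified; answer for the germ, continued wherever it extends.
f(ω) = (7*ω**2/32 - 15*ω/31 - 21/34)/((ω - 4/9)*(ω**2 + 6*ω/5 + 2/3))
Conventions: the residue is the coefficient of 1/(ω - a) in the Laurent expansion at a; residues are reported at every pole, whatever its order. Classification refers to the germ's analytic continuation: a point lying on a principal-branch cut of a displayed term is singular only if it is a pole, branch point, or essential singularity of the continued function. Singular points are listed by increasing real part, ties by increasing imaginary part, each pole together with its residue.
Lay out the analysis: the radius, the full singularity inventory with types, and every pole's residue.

Denominator factor (ω - 4/9): pole of order 1 at 4/9, modulus 4/9.
Denominator factor (ω**2 + 6*ω/5 + 2/3): discriminant -92/75, complex-conjugate roots (-3/5) + ((1/15)*sqrt(69))*i and (-3/5) - ((1/15)*sqrt(69))*i; poles of order 1, moduli (1/3)*sqrt(6) and (1/3)*sqrt(6).
The radius of convergence is the smallest modulus among the singular points: 4/9.
The factor ω**2 + 6*ω/5 + 2/3 splits as (ω - a)(ω - a') with a = (-3/5) - ((1/15)*sqrt(69))*i, a' = (-3/5) + ((1/15)*sqrt(69))*i. At the order-1 pole a set g(ω) = (ω - a)*f(ω) = [(7*ω**2/32 - 15*ω/31 - 21/34)/(ω - 4/9)] / (ω - a').
Simple pole: residue = g(a) at a = (-3/5) - ((1/15)*sqrt(69))*i, which is (3740067/9545024) + ((1721139/219535552)*sqrt(69))*i.
The factor ω**2 + 6*ω/5 + 2/3 splits as (ω - a)(ω - a') with a = (-3/5) + ((1/15)*sqrt(69))*i, a' = (-3/5) - ((1/15)*sqrt(69))*i. At the order-1 pole a set g(ω) = (ω - a)*f(ω) = [(7*ω**2/32 - 15*ω/31 - 21/34)/(ω - 4/9)] / (ω - a').
Simple pole: residue = g(a) at a = (-3/5) + ((1/15)*sqrt(69))*i, which is (3740067/9545024) - ((1721139/219535552)*sqrt(69))*i.
At the order-1 pole 4/9 set g(ω) = (ω - (4/9))*f(ω) = (7*ω**2/32 - 15*ω/31 - 21/34)/(ω**2 + 6*ω/5 + 2/3).
Simple pole: residue = g(a) at a = 4/9, which is -168505/298282.
List the singular points by increasing real part (a conjugate pair: the negative imaginary part first).

Radius of convergence at 0: 4/9.
At (-3/5) - ((1/15)*sqrt(69))*i: a pole of order 1; residue (3740067/9545024) + ((1721139/219535552)*sqrt(69))*i.
At (-3/5) + ((1/15)*sqrt(69))*i: a pole of order 1; residue (3740067/9545024) - ((1721139/219535552)*sqrt(69))*i.
At 4/9: a pole of order 1; residue -168505/298282.


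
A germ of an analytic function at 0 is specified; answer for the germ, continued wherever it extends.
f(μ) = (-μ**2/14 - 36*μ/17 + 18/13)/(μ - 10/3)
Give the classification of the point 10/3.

The denominator factor μ - 10/3 vanishes at 10/3 and appears to the power 1; the numerator there equals -90052/13923, nonzero, and no other factor vanishes.
Hence a pole whose order is the multiplicity, 1.

The point is a pole of order 1.


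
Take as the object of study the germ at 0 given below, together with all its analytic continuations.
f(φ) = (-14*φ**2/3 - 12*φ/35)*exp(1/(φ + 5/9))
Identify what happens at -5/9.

The point is an essential singularity.

The exponent 1/(φ - (-5/9)) has a pole at -5/9, so exp(1/(φ - (-5/9))) takes every nonzero value near it: an essential singularity (not a pole of any order).


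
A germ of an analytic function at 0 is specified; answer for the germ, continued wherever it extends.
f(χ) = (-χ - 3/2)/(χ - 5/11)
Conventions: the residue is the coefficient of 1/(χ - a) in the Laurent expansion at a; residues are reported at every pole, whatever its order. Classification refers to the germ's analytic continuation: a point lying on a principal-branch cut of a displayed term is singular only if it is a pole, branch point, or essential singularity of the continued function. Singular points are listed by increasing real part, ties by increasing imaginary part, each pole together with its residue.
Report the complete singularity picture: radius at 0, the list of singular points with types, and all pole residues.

Denominator factor (χ - 5/11): pole of order 1 at 5/11, modulus 5/11.
The radius of convergence is the smallest modulus among the singular points: 5/11.
At the order-1 pole 5/11 set g(χ) = (χ - (5/11))*f(χ) = -χ - 3/2.
Simple pole: residue = g(a) at a = 5/11, which is -43/22.

Radius of convergence at 0: 5/11.
At 5/11: a pole of order 1; residue -43/22.


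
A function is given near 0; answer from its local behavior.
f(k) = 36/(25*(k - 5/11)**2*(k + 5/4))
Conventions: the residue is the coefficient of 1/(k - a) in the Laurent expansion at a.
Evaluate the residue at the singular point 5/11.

The residue is -7744/15625.

At the order-2 pole 5/11 set g(k) = (k - (5/11))^2*f(k) = 36/(25*(k + 5/4)).
Order-2 pole: residue = g'(a); g'(5/11) = -7744/15625, so the residue is -7744/15625.


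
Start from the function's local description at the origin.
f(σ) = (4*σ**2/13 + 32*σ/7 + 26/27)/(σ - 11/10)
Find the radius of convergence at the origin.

Denominator factor (σ - 11/10): pole of order 1 at 11/10, modulus 11/10.
The radius of convergence is the smallest modulus among the singular points: 11/10.

The radius of convergence is 11/10.


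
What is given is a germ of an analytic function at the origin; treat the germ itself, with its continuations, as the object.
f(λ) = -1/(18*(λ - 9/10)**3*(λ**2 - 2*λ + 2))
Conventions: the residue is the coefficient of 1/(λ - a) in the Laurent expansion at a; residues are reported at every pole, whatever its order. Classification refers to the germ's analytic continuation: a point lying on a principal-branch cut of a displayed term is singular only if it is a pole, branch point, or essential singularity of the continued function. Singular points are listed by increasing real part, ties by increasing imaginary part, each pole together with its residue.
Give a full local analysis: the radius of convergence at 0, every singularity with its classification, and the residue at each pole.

Radius of convergence at 0: 9/10.
At 9/10: a pole of order 3; residue 485000/9272709.
At (1) - (1)*i: a pole of order 1; residue (-242500/9272709) + (74750/9272709)*i.
At (1) + (1)*i: a pole of order 1; residue (-242500/9272709) - (74750/9272709)*i.

Denominator factor (λ - 9/10)^3: pole of order 3 at 9/10, modulus 9/10.
Denominator factor (λ**2 - 2*λ + 2): discriminant -4, complex-conjugate roots (1) + (1)*i and (1) - (1)*i; poles of order 1, moduli sqrt(2) and sqrt(2).
The radius of convergence is the smallest modulus among the singular points: 9/10.
At the order-3 pole 9/10 set g(λ) = (λ - (9/10))^3*f(λ) = -1/(18*(λ**2 - 2*λ + 2)).
Order-3 pole: residue = g''(a)/2; g''(9/10) = 970000/9272709, so the residue is 485000/9272709.
The factor λ**2 - 2*λ + 2 splits as (λ - a)(λ - a') with a = (1) - (1)*i, a' = (1) + (1)*i. At the order-1 pole a set g(λ) = (λ - a)*f(λ) = [-1/(18*(λ - 9/10)**3)] / (λ - a').
Simple pole: residue = g(a) at a = (1) - (1)*i, which is (-242500/9272709) + (74750/9272709)*i.
The factor λ**2 - 2*λ + 2 splits as (λ - a)(λ - a') with a = (1) + (1)*i, a' = (1) - (1)*i. At the order-1 pole a set g(λ) = (λ - a)*f(λ) = [-1/(18*(λ - 9/10)**3)] / (λ - a').
Simple pole: residue = g(a) at a = (1) + (1)*i, which is (-242500/9272709) - (74750/9272709)*i.
List the singular points by increasing real part (a conjugate pair: the negative imaginary part first).


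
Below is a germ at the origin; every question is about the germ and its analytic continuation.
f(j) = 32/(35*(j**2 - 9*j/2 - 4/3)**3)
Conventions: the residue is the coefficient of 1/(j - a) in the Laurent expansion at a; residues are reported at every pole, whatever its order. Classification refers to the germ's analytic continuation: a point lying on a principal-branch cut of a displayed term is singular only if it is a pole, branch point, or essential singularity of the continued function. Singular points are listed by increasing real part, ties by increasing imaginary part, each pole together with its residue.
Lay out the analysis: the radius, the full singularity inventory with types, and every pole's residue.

Denominator factor (j**2 - 9*j/2 - 4/3)^3: discriminant 307/12, real irrational roots 9/4 + (1/12)*sqrt(921) and 9/4 - (1/12)*sqrt(921); poles of order 3, moduli 9/4 + (1/12)*sqrt(921) and -9/4 + (1/12)*sqrt(921).
The radius of convergence is the smallest modulus among the singular points: -9/4 + (1/12)*sqrt(921).
The factor j**2 - 9*j/2 - 4/3 splits as (j - a)(j - a') with a = 9/4 - (1/12)*sqrt(921), a' = 9/4 + (1/12)*sqrt(921). At the order-3 pole a set g(j) = (j - a)^3*f(j) = [32/35] / (j - a')^3.
Order-3 pole: residue = g''(a)/2; g''(9/4 - (1/12)*sqrt(921)) = -(110592/1012705505)*sqrt(921), so the residue is -(55296/1012705505)*sqrt(921).
The factor j**2 - 9*j/2 - 4/3 splits as (j - a)(j - a') with a = 9/4 + (1/12)*sqrt(921), a' = 9/4 - (1/12)*sqrt(921). At the order-3 pole a set g(j) = (j - a)^3*f(j) = [32/35] / (j - a')^3.
Order-3 pole: residue = g''(a)/2; g''(9/4 + (1/12)*sqrt(921)) = (110592/1012705505)*sqrt(921), so the residue is (55296/1012705505)*sqrt(921).
List the singular points by increasing real part (a conjugate pair: the negative imaginary part first).

Radius of convergence at 0: -9/4 + (1/12)*sqrt(921).
At 9/4 - (1/12)*sqrt(921): a pole of order 3; residue -(55296/1012705505)*sqrt(921).
At 9/4 + (1/12)*sqrt(921): a pole of order 3; residue (55296/1012705505)*sqrt(921).


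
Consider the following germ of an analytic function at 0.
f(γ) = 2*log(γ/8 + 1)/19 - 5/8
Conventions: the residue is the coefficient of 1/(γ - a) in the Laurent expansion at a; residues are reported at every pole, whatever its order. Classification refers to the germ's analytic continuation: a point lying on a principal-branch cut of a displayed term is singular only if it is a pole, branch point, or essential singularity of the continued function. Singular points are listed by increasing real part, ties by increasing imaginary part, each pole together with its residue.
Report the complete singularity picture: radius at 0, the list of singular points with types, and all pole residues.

Branch term (2/19)*log(1 - γ/(-8)): its argument vanishes at γ = -8, a logarithmic branch point, modulus 8.
The radius of convergence is the smallest modulus among the singular points: 8.

Radius of convergence at 0: 8.
At -8: a logarithmic branch point.


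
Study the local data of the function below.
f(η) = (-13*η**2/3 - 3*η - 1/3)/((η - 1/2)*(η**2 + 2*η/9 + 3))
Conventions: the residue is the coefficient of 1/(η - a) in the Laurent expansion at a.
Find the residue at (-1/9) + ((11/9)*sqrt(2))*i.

The factor η**2 + 2*η/9 + 3 splits as (η - a)(η - a') with a = (-1/9) + ((11/9)*sqrt(2))*i, a' = (-1/9) - ((11/9)*sqrt(2))*i. At the order-1 pole a set g(η) = (η - a)*f(η) = [(-13*η**2/3 - 3*η - 1/3)/(η - 1/2)] / (η - a').
Simple pole: residue = g(a) at a = (-1/9) + ((11/9)*sqrt(2))*i, which is (-629/363) + ((617/726)*sqrt(2))*i.

The residue is (-629/363) + ((617/726)*sqrt(2))*i.


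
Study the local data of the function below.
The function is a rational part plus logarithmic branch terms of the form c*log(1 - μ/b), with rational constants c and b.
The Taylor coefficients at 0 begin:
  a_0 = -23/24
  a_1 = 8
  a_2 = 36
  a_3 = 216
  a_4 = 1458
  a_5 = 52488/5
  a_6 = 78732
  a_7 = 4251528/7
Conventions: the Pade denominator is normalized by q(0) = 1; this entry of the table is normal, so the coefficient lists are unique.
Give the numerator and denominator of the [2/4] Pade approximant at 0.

Taylor coefficients needed (read off): a_0 = -23/24, a_1 = 8, a_2 = 36, a_3 = 216, a_4 = 1458, a_5 = 52488/5, a_6 = 78732.
Write the denominator as Q(μ) = 1 + q1*μ + q2*μ^2 + q3*μ^3 + q4*μ^4. Requiring Q*f - P = O(μ^7) with deg P <= 2 kills the coefficients of μ^3..μ^6 in Q*f:
  μ^3: a_3 + q1*a_2 + q2*a_1 + q3*a_0 = 0, i.e. 216 + (36)*q1 + (8)*q2 + (-23/24)*q3 = 0.
  μ^4: a_4 + q1*a_3 + q2*a_2 + q3*a_1 + q4*a_0 = 0, i.e. 1458 + (216)*q1 + (36)*q2 + (8)*q3 + (-23/24)*q4 = 0.
  μ^5: a_5 + q1*a_4 + q2*a_3 + q3*a_2 + q4*a_1 = 0, i.e. 52488/5 + (1458)*q1 + (216)*q2 + (36)*q3 + (8)*q4 = 0.
  μ^6: a_6 + q1*a_5 + q2*a_4 + q3*a_3 + q4*a_2 = 0, i.e. 78732 + (52488/5)*q1 + (1458)*q2 + (216)*q3 + (36)*q4 = 0.
Solving this linear system: q1 = -1721412/153931, q2 = 18932886/769655, q3 = 8195904/769655, q4 = 10625904/769655.
The numerator is Q*f truncated at degree 2: P0 = a_0 = -23/24; P1 = a_1 + q1*a_0 = 5762269/307862; P2 = a_2 + q1*a_1 + q2*a_0 = -237171663/3078620.

The Pade approximant has numerator coefficients [-23/24, 5762269/307862, -237171663/3078620]; denominator coefficients [1, -1721412/153931, 18932886/769655, 8195904/769655, 10625904/769655].


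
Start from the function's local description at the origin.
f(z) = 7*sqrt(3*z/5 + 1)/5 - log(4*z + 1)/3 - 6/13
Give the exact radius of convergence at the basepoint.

The radius of convergence is 1/4.

Branch term (-1/3)*log(1 - z/(-1/4)): its argument vanishes at z = -1/4, a logarithmic branch point, modulus 1/4.
Branch term (7/5)*sqrt(1 - z/(-5/3)): its argument vanishes at z = -5/3, a square-root branch point, modulus 5/3.
The radius of convergence is the smallest modulus among the singular points: 1/4.


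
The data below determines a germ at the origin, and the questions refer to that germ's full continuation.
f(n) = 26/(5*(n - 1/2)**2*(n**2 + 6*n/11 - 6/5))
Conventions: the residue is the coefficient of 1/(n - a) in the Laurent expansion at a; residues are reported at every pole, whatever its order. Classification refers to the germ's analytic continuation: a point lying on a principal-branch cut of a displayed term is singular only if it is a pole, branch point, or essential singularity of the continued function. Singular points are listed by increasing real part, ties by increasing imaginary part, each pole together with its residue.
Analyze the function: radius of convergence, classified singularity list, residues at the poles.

Radius of convergence at 0: 1/2.
At -3/11 - (1/55)*sqrt(3855): a pole of order 1; residue 194480/22201 - (2590588/17116971)*sqrt(3855).
At 1/2: a pole of order 2; residue -388960/22201.
At -3/11 + (1/55)*sqrt(3855): a pole of order 1; residue 194480/22201 + (2590588/17116971)*sqrt(3855).

Denominator factor (n - 1/2)^2: pole of order 2 at 1/2, modulus 1/2.
Denominator factor (n**2 + 6*n/11 - 6/5): discriminant 3084/605, real irrational roots -3/11 + (1/55)*sqrt(3855) and -3/11 - (1/55)*sqrt(3855); poles of order 1, moduli -3/11 + (1/55)*sqrt(3855) and 3/11 + (1/55)*sqrt(3855).
The radius of convergence is the smallest modulus among the singular points: 1/2.
The factor n**2 + 6*n/11 - 6/5 splits as (n - a)(n - a') with a = -3/11 - (1/55)*sqrt(3855), a' = -3/11 + (1/55)*sqrt(3855). At the order-1 pole a set g(n) = (n - a)*f(n) = [26/(5*(n - 1/2)**2)] / (n - a').
Simple pole: residue = g(a) at a = -3/11 - (1/55)*sqrt(3855), which is 194480/22201 - (2590588/17116971)*sqrt(3855).
At the order-2 pole 1/2 set g(n) = (n - (1/2))^2*f(n) = 26/(5*(n**2 + 6*n/11 - 6/5)).
Order-2 pole: residue = g'(a); g'(1/2) = -388960/22201, so the residue is -388960/22201.
The factor n**2 + 6*n/11 - 6/5 splits as (n - a)(n - a') with a = -3/11 + (1/55)*sqrt(3855), a' = -3/11 - (1/55)*sqrt(3855). At the order-1 pole a set g(n) = (n - a)*f(n) = [26/(5*(n - 1/2)**2)] / (n - a').
Simple pole: residue = g(a) at a = -3/11 + (1/55)*sqrt(3855), which is 194480/22201 + (2590588/17116971)*sqrt(3855).
List the singular points by increasing real part (a conjugate pair: the negative imaginary part first).


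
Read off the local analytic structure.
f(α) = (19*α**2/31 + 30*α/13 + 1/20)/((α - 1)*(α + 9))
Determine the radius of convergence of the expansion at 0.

Denominator factor (α + 9): pole of order 1 at -9, modulus 9.
Denominator factor (α - 1): pole of order 1 at 1, modulus 1.
The radius of convergence is the smallest modulus among the singular points: 1.

The radius of convergence is 1.


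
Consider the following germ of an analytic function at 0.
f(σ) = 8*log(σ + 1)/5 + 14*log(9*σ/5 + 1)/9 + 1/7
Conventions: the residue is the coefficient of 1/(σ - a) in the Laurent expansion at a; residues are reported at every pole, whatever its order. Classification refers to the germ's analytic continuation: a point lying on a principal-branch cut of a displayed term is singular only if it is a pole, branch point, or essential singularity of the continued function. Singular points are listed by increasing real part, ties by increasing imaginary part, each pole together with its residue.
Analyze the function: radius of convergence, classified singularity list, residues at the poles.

Radius of convergence at 0: 5/9.
At -1: a logarithmic branch point.
At -5/9: a logarithmic branch point.

Branch term (14/9)*log(1 - σ/(-5/9)): its argument vanishes at σ = -5/9, a logarithmic branch point, modulus 5/9.
Branch term (8/5)*log(1 - σ/(-1)): its argument vanishes at σ = -1, a logarithmic branch point, modulus 1.
The radius of convergence is the smallest modulus among the singular points: 5/9.
List the singular points by increasing real part (a conjugate pair: the negative imaginary part first).


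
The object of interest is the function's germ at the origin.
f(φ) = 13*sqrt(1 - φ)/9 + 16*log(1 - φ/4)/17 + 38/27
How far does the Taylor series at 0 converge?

The radius of convergence is 1.

Branch term (13/9)*sqrt(1 - φ/(1)): its argument vanishes at φ = 1, a square-root branch point, modulus 1.
Branch term (16/17)*log(1 - φ/(4)): its argument vanishes at φ = 4, a logarithmic branch point, modulus 4.
The radius of convergence is the smallest modulus among the singular points: 1.


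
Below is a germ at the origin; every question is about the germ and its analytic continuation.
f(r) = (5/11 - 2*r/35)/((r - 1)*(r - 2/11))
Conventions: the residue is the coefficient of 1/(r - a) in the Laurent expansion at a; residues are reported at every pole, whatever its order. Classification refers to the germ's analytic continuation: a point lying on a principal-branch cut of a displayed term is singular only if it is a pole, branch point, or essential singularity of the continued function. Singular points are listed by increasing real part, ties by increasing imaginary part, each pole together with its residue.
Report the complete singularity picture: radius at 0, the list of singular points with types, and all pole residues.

Denominator factor (r - 2/11): pole of order 1 at 2/11, modulus 2/11.
Denominator factor (r - 1): pole of order 1 at 1, modulus 1.
The radius of convergence is the smallest modulus among the singular points: 2/11.
At the order-1 pole 2/11 set g(r) = (r - (2/11))*f(r) = (5/11 - 2*r/35)/(r - 1).
Simple pole: residue = g(a) at a = 2/11, which is -19/35.
At the order-1 pole 1 set g(r) = (r - (1))*f(r) = (5/11 - 2*r/35)/(r - 2/11).
Simple pole: residue = g(a) at a = 1, which is 17/35.
List the singular points by increasing real part (a conjugate pair: the negative imaginary part first).

Radius of convergence at 0: 2/11.
At 2/11: a pole of order 1; residue -19/35.
At 1: a pole of order 1; residue 17/35.


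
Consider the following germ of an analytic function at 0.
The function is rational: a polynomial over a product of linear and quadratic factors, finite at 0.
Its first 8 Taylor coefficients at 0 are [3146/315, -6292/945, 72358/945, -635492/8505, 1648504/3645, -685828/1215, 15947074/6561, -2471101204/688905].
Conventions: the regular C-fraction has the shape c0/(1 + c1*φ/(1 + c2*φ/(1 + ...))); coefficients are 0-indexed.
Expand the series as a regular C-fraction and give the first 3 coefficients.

The regular C-fraction coefficients are [3146/315, 2/3, 65/6].

Taylor coefficients (read off): a_0 = 3146/315, a_1 = -6292/945, a_2 = 72358/945.
c0 = a_0 = 3146/315. Peel one level at a time: if S = 1 + c*φ/S' with S'(0) = 1, then c is the φ-coefficient of S and S' = c*φ/(S - 1).
S_1 = c0/f = 1 + (2/3)*φ + (-65/9)*φ^2 + ...; c1 = 2/3.
S_2 = c1*φ/(S_1 - 1) = 1 + (65/6)*φ + ...; c2 = 65/6.


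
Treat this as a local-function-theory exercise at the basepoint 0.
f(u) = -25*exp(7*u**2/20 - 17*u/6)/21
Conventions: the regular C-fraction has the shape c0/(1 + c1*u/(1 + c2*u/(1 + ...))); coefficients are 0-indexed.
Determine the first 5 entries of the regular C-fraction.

The regular C-fraction coefficients are [-25/21, 17/6, -1319/1020, 2135653/4036140, -41690688463/101409347052].

Taylor coefficients (expand at 0): a_0 = -25/21, a_1 = 425/126, a_2 = -7855/1512, a_3 = 154955/27216, a_4 = -3228073/653184.
c0 = a_0 = -25/21. Peel one level at a time: if S = 1 + c*u/S' with S'(0) = 1, then c is the u-coefficient of S and S' = c*u/(S - 1).
S_1 = c0/f = 1 + (17/6)*u + (1319/360)*u^2 + ...; c1 = 17/6.
S_2 = c1*u/(S_1 - 1) = 1 + (-1319/1020)*u + (2135653/3121200)*u^2 + ...; c2 = -1319/1020.
S_3 = c2*u/(S_2 - 1) = 1 + (2135653/4036140)*u + (2452393439/11273651280)*u^2 + ...; c3 = 2135653/4036140.
S_4 = c3*u/(S_3 - 1) = 1 + (-41690688463/101409347052)*u + ...; c4 = -41690688463/101409347052.


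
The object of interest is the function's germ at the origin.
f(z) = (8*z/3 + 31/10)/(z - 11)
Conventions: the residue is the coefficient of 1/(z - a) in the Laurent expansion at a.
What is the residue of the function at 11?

The residue is 973/30.

At the order-1 pole 11 set g(z) = (z - (11))*f(z) = 8*z/3 + 31/10.
Simple pole: residue = g(a) at a = 11, which is 973/30.


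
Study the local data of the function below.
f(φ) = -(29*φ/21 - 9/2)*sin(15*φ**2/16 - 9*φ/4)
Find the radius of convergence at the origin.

The radius of convergence is infinite.

The factor -sin(15*φ**2/16 - 9*φ/4) is entire and contributes no finite singular point.
The polynomial part has no poles.
No finite singular points: the Taylor series at 0 converges everywhere.


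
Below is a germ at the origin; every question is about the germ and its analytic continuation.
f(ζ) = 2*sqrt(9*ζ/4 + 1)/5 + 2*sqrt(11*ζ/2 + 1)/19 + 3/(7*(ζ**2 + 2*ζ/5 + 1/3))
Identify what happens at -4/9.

The term (2/5)*sqrt(1 - ζ/(-4/9)) has argument 1 - -4/9/(-4/9) = 0 at -4/9: a square-root (algebraic, two-sheeted) branch point; the remaining terms are analytic or single-valued there.

The point is an algebraic (square-root) branch point.


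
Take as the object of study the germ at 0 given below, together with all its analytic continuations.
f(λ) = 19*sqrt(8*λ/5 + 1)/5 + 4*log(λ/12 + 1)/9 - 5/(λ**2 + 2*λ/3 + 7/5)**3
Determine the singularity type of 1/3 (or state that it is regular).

The point is a regular point.

Denominator factors: λ**2 + 2*λ/3 + 7/5 = 26/15 at λ = 1/3 — none vanishes.
Branch term log(1 - λ/(-12)): argument at 1/3 is 37/36, nonzero, so 1/3 is not its branch point (a point on a principal cut is still regular for the continued germ).
Branch term sqrt(1 - λ/(-5/8)): argument at 1/3 is 23/15, nonzero, so 1/3 is not its branch point (a point on a principal cut is still regular for the continued germ).
So the germ continues analytically to 1/3.


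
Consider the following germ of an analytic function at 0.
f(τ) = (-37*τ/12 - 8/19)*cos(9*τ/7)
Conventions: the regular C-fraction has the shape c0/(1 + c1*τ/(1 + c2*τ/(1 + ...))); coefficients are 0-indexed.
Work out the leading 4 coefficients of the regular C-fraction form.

The regular C-fraction coefficients are [-8/19, -703/96, 24589489/3306912, -3888/34447].

Taylor coefficients (expand at 0): a_0 = -8/19, a_1 = -37/12, a_2 = 324/931, a_3 = 999/392.
c0 = a_0 = -8/19. Peel one level at a time: if S = 1 + c*τ/S' with S'(0) = 1, then c is the τ-coefficient of S and S' = c*τ/(S - 1).
S_1 = c0/f = 1 + (-703/96)*τ + (24589489/451584)*τ^2 + ...; c1 = -703/96.
S_2 = c1*τ/(S_1 - 1) = 1 + (24589489/3306912)*τ + (1991748609/2373191618)*τ^2 + ...; c2 = 24589489/3306912.
S_3 = c2*τ/(S_2 - 1) = 1 + (-3888/34447)*τ + ...; c3 = -3888/34447.


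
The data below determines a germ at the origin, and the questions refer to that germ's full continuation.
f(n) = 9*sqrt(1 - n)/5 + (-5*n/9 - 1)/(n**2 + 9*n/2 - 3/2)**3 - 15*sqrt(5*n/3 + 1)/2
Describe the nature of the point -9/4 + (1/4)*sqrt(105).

The denominator factor n**2 + 9*n/2 - 3/2 vanishes at -9/4 + (1/4)*sqrt(105) and appears to the power 3; the numerator there equals 1/4 - (5/36)*sqrt(105), nonzero, and no other factor vanishes.
The branch terms are analytic at this point.
Hence a pole whose order is the multiplicity, 3.

The point is a pole of order 3.
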